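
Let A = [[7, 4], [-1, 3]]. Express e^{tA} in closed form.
e^{tA} = [[(2*t + 1)*e^{5*t}, 4*t*e^{5*t}], [-t*e^{5*t}, (1 - 2*t)*e^{5*t}]]

A has Jordan form J = [[5, 1], [0, 5]] with A = PJP^{-1}, so e^{tA} = P e^{tJ} P^{-1}.

For a Jordan block J_k(λ), e^{tJ_k(λ)} = e^{λt} · (I + tN + t^2 N^2/2! + ... + t^{k-1} N^{k-1}/(k-1)!) where N is the nilpotent superdiagonal part.

Assembling the blocks and conjugating back gives the entries of e^{tA} as shown above.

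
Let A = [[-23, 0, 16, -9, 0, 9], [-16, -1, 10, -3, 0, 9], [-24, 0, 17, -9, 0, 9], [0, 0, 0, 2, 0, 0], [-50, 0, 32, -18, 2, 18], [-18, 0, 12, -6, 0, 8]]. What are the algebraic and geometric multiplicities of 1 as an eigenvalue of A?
The characteristic polynomial is (x - 2)^3(x - 1)(x + 1)^2, so the factor x - 1 appears with exponent 1: the algebraic multiplicity is 1.

rank(A - I) = 5, so the eigenspace has dimension 6 - 5 = 1: the geometric multiplicity is 1.

algebraic multiplicity 1, geometric multiplicity 1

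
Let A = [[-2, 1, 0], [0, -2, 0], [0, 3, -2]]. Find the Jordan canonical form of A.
J = [[-2, 1, 0], [0, -2, 0], [0, 0, -2]]

The characteristic polynomial is det(xI - A) = (x + 2)^3, so the eigenvalues are -2 (algebraic multiplicity 3).

For λ = -2: rank(A + 2I) = 1, rank((A + 2I)^2) = 0. The eigenspace has dimension 3 - 1 = 2, so there are 2 Jordan blocks; the rank sequence gives block sizes [2, 1].

Assembling the blocks gives the Jordan form J above.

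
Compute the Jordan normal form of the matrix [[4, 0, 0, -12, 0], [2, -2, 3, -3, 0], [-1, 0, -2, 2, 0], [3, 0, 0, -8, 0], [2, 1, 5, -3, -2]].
The characteristic polynomial is det(xI - A) = (x + 2)^5, so the eigenvalues are -2 (algebraic multiplicity 5).

For λ = -2: rank(A + 2I) = 3, rank((A + 2I)^2) = 1, rank((A + 2I)^3) = 0. The eigenspace has dimension 5 - 3 = 2, so there are 2 Jordan blocks; the rank sequence gives block sizes [3, 2].

Assembling the blocks gives the Jordan form J above.

J = [[-2, 1, 0, 0, 0], [0, -2, 1, 0, 0], [0, 0, -2, 0, 0], [0, 0, 0, -2, 1], [0, 0, 0, 0, -2]]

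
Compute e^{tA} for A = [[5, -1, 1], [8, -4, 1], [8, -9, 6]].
e^{tA} = [[e^{5*t}, -t*e^{5*t}, t*e^{5*t}], [(e^{8*t} - 1)*e^{-3*t}, (-t*e^{8*t} + 1)*e^{-3*t}, t*e^{5*t}], [(e^{8*t} - 1)*e^{-3*t}, (-(t + 1)*e^{8*t} + 1)*e^{-3*t}, (t + 1)*e^{5*t}]]

A has Jordan form J = [[-3, 0, 0], [0, 5, 1], [0, 0, 5]] with A = PJP^{-1}, so e^{tA} = P e^{tJ} P^{-1}.

For a Jordan block J_k(λ), e^{tJ_k(λ)} = e^{λt} · (I + tN + t^2 N^2/2! + ... + t^{k-1} N^{k-1}/(k-1)!) where N is the nilpotent superdiagonal part.

Assembling the blocks and conjugating back gives the entries of e^{tA} as shown above.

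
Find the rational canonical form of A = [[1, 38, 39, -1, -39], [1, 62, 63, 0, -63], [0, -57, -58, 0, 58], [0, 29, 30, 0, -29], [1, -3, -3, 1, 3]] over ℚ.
The invariant factors of A (the non-unit diagonal entries of the Smith normal form of xI - A over ℚ[x]) are (x - 2)(x^2 - 3x + 4)^2, each dividing the next. The characteristic polynomial is their product, (x - 2)(x^2 - 3x + 4)^2.

The rational canonical form is the block-diagonal matrix of companion matrices C(f_i):
R = [[0, 0, 0, 0, 32], [1, 0, 0, 0, -64], [0, 1, 0, 0, 58], [0, 0, 1, 0, -29], [0, 0, 0, 1, 8]].

Note the characteristic polynomial does not split into linear factors over ℚ, so A has no Jordan form over ℚ; the rational canonical form exists over any field.

R = [[0, 0, 0, 0, 32], [1, 0, 0, 0, -64], [0, 1, 0, 0, 58], [0, 0, 1, 0, -29], [0, 0, 0, 1, 8]]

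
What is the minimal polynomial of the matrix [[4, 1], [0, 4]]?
m_A(x) = (x - 4)^2

The characteristic polynomial factors as (x - 4)^2. The minimal polynomial is ∏(x - λ)^{k_λ} where k_λ is the size of the largest Jordan block at λ.

For λ = 4: rank(A - 4I) = 1, and the largest Jordan block has size 2 (the smallest k with rank((A - 4I)^k) = rank((A - 4I)^(k+1))).

So m_A(x) = (x - 4)^2.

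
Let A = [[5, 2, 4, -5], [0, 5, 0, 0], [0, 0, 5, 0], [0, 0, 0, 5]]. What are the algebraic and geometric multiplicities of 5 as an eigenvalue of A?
algebraic multiplicity 4, geometric multiplicity 3

The characteristic polynomial is (x - 5)^4, so the factor x - 5 appears with exponent 4: the algebraic multiplicity is 4.

rank(A - 5I) = 1, so the eigenspace has dimension 4 - 1 = 3: the geometric multiplicity is 3.

Since 3 < 4, A is not diagonalizable.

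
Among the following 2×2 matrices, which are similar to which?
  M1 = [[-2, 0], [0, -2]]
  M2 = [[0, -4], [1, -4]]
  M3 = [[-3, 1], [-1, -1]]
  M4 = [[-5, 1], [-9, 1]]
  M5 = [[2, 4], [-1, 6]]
Characteristic polynomials: χ_{M1} = (x + 2)^2, χ_{M2} = (x + 2)^2, χ_{M3} = (x + 2)^2, χ_{M4} = (x + 2)^2, χ_{M5} = (x - 4)^2.

{M1}: invariant factors x + 2, x + 2.

{M2, M3, M4}: invariant factors (x + 2)^2.

{M5}: invariant factors (x - 4)^2.

Matrices are similar if and only if their invariant-factor lists agree; the partition into similarity classes is {M1}, {M2, M3, M4}, {M5}.

3 classes: {M1}, {M2, M3, M4}, {M5}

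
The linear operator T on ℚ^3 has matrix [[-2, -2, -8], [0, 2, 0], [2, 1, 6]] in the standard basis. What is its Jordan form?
The characteristic polynomial is det(xI - A) = (x - 2)^3, so the eigenvalues are 2 (algebraic multiplicity 3).

For λ = 2: rank(A - 2I) = 1, rank((A - 2I)^2) = 0. The eigenspace has dimension 3 - 1 = 2, so there are 2 Jordan blocks; the rank sequence gives block sizes [2, 1].

Assembling the blocks gives the Jordan form J above.

J = [[2, 1, 0], [0, 2, 0], [0, 0, 2]]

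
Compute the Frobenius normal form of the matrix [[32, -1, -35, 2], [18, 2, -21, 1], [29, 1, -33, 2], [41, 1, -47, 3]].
R = [[0, 0, 0, -9], [1, 0, 0, 12], [0, 1, 0, -10], [0, 0, 1, 4]]

The invariant factors of A (the non-unit diagonal entries of the Smith normal form of xI - A over ℚ[x]) are (x^2 - 2x + 3)^2, each dividing the next. The characteristic polynomial is their product, (x^2 - 2x + 3)^2.

The rational canonical form is the block-diagonal matrix of companion matrices C(f_i):
R = [[0, 0, 0, -9], [1, 0, 0, 12], [0, 1, 0, -10], [0, 0, 1, 4]].

Note the characteristic polynomial does not split into linear factors over ℚ, so A has no Jordan form over ℚ; the rational canonical form exists over any field.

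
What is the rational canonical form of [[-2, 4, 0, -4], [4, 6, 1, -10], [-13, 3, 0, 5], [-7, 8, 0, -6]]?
R = [[0, 0, 0, -4], [1, 0, 0, 4], [0, 1, 0, 3], [0, 0, 1, -2]]

The invariant factors of A (the non-unit diagonal entries of the Smith normal form of xI - A over ℚ[x]) are (x - 1)^2(x + 2)^2, each dividing the next. The characteristic polynomial is their product, (x - 1)^2(x + 2)^2.

The rational canonical form is the block-diagonal matrix of companion matrices C(f_i):
R = [[0, 0, 0, -4], [1, 0, 0, 4], [0, 1, 0, 3], [0, 0, 1, -2]].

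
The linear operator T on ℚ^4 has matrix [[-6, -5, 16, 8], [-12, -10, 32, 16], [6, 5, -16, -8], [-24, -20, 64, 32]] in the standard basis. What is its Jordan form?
J = [[0, 1, 0, 0], [0, 0, 0, 0], [0, 0, 0, 0], [0, 0, 0, 0]]

The characteristic polynomial is det(xI - A) = x^4, so the eigenvalues are 0 (algebraic multiplicity 4).

For λ = 0: rank(A) = 1, rank(A^2) = 0. The eigenspace has dimension 4 - 1 = 3, so there are 3 Jordan blocks; the rank sequence gives block sizes [2, 1, 1].

Assembling the blocks gives the Jordan form J above.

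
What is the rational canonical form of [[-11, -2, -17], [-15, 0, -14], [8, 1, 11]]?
R = [[0, 0, -5], [1, 0, 1], [0, 1, 0]]

The invariant factors of A (the non-unit diagonal entries of the Smith normal form of xI - A over ℚ[x]) are x^3 - x + 5, each dividing the next. The characteristic polynomial is their product, x^3 - x + 5.

The rational canonical form is the block-diagonal matrix of companion matrices C(f_i):
R = [[0, 0, -5], [1, 0, 1], [0, 1, 0]].

Note the characteristic polynomial does not split into linear factors over ℚ, so A has no Jordan form over ℚ; the rational canonical form exists over any field.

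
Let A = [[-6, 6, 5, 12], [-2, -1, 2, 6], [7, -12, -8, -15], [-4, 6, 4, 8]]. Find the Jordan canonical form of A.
The characteristic polynomial is det(xI - A) = (x + 1)^3(x + 4), so the eigenvalues are -4 (algebraic multiplicity 1), -1 (algebraic multiplicity 3).

For λ = -4: algebraic multiplicity 1 gives one 1×1 block.

For λ = -1: rank(A + I) = 2, rank((A + I)^2) = 1. The eigenspace has dimension 4 - 2 = 2, so there are 2 Jordan blocks; the rank sequence gives block sizes [2, 1].

Assembling the blocks gives the Jordan form J above.

J = [[-4, 0, 0, 0], [0, -1, 1, 0], [0, 0, -1, 0], [0, 0, 0, -1]]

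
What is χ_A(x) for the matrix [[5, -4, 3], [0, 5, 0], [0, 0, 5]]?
xI - A = [[x - 5, 4, -3], [0, x - 5, 0], [0, 0, x - 5]].

Expanding det(xI - A) along the first row:
det(xI - A) = + (x - 5)·det([[x - 5, 0], [0, x - 5]]) - (4)·det([[0, 0], [0, x - 5]]) + (-3)·det([[0, x - 5], [0, 0]]).

Evaluating gives χ_A(x) = x^3 - 15x^2 + 75x - 125 = (x - 5)^3.

χ_A(x) = (x - 5)^3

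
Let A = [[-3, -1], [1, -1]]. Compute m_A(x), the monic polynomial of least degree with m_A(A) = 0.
m_A(x) = (x + 2)^2

The characteristic polynomial factors as (x + 2)^2. The minimal polynomial is ∏(x - λ)^{k_λ} where k_λ is the size of the largest Jordan block at λ.

For λ = -2: rank(A + 2I) = 1, and the largest Jordan block has size 2 (the smallest k with rank((A + 2I)^k) = rank((A + 2I)^(k+1))).

So m_A(x) = (x + 2)^2.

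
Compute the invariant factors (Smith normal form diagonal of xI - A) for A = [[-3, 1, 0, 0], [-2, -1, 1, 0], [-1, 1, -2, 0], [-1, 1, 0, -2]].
The Jordan structure of A has elementary divisors (x + 2)^3, (x + 2). Arranging the block sizes at each eigenvalue in decreasing order and taking row products gives the invariant factors.

Invariant factors (smallest first, each dividing the next): x + 2, (x + 2)^3.

Check: the last factor (x + 2)^3 is the minimal polynomial, and the product (x + 2)^4 is the characteristic polynomial.

x + 2, (x + 2)^3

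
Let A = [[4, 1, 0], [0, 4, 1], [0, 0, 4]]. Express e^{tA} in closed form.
A has Jordan form J = [[4, 1, 0], [0, 4, 1], [0, 0, 4]] with A = PJP^{-1}, so e^{tA} = P e^{tJ} P^{-1}.

For a Jordan block J_k(λ), e^{tJ_k(λ)} = e^{λt} · (I + tN + t^2 N^2/2! + ... + t^{k-1} N^{k-1}/(k-1)!) where N is the nilpotent superdiagonal part.

Assembling the blocks and conjugating back gives the entries of e^{tA} as shown above.

e^{tA} = [[e^{4*t}, t*e^{4*t}, t^2*e^{4*t}/2], [0, e^{4*t}, t*e^{4*t}], [0, 0, e^{4*t}]]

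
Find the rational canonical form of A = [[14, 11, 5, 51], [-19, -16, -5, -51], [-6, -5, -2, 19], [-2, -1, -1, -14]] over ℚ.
R = [[-5, 0, 0, 0], [0, 0, 0, -75], [0, 1, 0, -55], [0, 0, 1, -13]]

The invariant factors of A (the non-unit diagonal entries of the Smith normal form of xI - A over ℚ[x]) are x + 5, (x + 3)(x + 5)^2, each dividing the next. The characteristic polynomial is their product, (x + 3)(x + 5)^3.

The rational canonical form is the block-diagonal matrix of companion matrices C(f_i):
R = [[-5, 0, 0, 0], [0, 0, 0, -75], [0, 1, 0, -55], [0, 0, 1, -13]].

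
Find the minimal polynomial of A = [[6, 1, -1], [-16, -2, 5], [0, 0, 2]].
The characteristic polynomial factors as (x - 2)^3. The minimal polynomial is ∏(x - λ)^{k_λ} where k_λ is the size of the largest Jordan block at λ.

For λ = 2: rank(A - 2I) = 2, and the largest Jordan block has size 3 (the smallest k with rank((A - 2I)^k) = rank((A - 2I)^(k+1))).

So m_A(x) = (x - 2)^3.

m_A(x) = (x - 2)^3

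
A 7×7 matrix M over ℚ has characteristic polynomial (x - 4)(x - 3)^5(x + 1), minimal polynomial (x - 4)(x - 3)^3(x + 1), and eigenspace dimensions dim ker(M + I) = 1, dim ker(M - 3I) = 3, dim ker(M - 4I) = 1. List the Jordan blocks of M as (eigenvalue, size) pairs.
Jordan blocks: (-1, 1), (3, 3), (3, 1), (3, 1), (4, 1)

λ = -1: algebraic multiplicity 1 (exponent in χ_M), largest block size 1 (exponent in m_M), 1 block (geometric multiplicity). This forces block sizes [1].
λ = 3: algebraic multiplicity 5 (exponent in χ_M), largest block size 3 (exponent in m_M), 3 blocks (geometric multiplicity). These force block sizes [3, 1, 1].
λ = 4: algebraic multiplicity 1 (exponent in χ_M), largest block size 1 (exponent in m_M), 1 block (geometric multiplicity). This forces block sizes [1].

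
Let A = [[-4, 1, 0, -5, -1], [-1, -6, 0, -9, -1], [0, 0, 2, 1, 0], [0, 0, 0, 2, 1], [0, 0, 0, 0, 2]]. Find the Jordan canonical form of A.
The characteristic polynomial is det(xI - A) = (x - 2)^3(x + 5)^2, so the eigenvalues are -5 (algebraic multiplicity 2), 2 (algebraic multiplicity 3).

For λ = -5: rank(A + 5I) = 4, rank((A + 5I)^2) = 3. The eigenspace has dimension 5 - 4 = 1, so there is 1 Jordan block; the rank sequence gives block sizes [2].

For λ = 2: rank(A - 2I) = 4, rank((A - 2I)^2) = 3, rank((A - 2I)^3) = 2. The eigenspace has dimension 5 - 4 = 1, so there is 1 Jordan block; the rank sequence gives block sizes [3].

Assembling the blocks gives the Jordan form J above.

J = [[-5, 1, 0, 0, 0], [0, -5, 0, 0, 0], [0, 0, 2, 1, 0], [0, 0, 0, 2, 1], [0, 0, 0, 0, 2]]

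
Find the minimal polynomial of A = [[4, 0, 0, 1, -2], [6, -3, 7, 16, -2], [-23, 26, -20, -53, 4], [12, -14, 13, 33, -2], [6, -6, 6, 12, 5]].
The characteristic polynomial factors as (x - 5)^4(x + 1). The minimal polynomial is ∏(x - λ)^{k_λ} where k_λ is the size of the largest Jordan block at λ.

For λ = -1: rank(A + I) = 4, and the largest Jordan block has size 1 (the smallest k with rank((A + I)^k) = rank((A + I)^(k+1))).
For λ = 5: rank(A - 5I) = 3, and the largest Jordan block has size 3 (the smallest k with rank((A - 5I)^k) = rank((A - 5I)^(k+1))).

So m_A(x) = (x - 5)^3(x + 1).

m_A(x) = (x - 5)^3(x + 1)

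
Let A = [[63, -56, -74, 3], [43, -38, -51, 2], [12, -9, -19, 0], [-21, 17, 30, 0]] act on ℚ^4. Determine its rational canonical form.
The invariant factors of A (the non-unit diagonal entries of the Smith normal form of xI - A over ℚ[x]) are (x - 6)(x^3 - 3x + 1), each dividing the next. The characteristic polynomial is their product, (x - 6)(x^3 - 3x + 1).

The rational canonical form is the block-diagonal matrix of companion matrices C(f_i):
R = [[0, 0, 0, 6], [1, 0, 0, -19], [0, 1, 0, 3], [0, 0, 1, 6]].

Note the characteristic polynomial does not split into linear factors over ℚ, so A has no Jordan form over ℚ; the rational canonical form exists over any field.

R = [[0, 0, 0, 6], [1, 0, 0, -19], [0, 1, 0, 3], [0, 0, 1, 6]]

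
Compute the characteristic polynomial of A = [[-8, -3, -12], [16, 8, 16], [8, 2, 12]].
xI - A = [[x + 8, 3, 12], [-16, x - 8, -16], [-8, -2, x - 12]].

Expanding det(xI - A) along the first row:
det(xI - A) = + (x + 8)·det([[x - 8, -16], [-2, x - 12]]) - (3)·det([[-16, -16], [-8, x - 12]]) + (12)·det([[-16, x - 8], [-8, -2]]).

Evaluating gives χ_A(x) = x^3 - 12x^2 + 48x - 64 = (x - 4)^3.

χ_A(x) = (x - 4)^3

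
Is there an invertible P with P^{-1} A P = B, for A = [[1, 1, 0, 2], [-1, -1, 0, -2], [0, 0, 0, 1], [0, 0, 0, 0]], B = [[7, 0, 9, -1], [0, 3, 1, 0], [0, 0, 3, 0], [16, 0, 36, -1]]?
trace(A) = 0 but trace(B) = 12. The trace is a similarity invariant, so A and B are not similar.

No.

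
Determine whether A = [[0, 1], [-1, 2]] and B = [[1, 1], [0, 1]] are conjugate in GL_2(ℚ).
Two matrices over a field are similar if and only if they have the same invariant factors.

Both A and B have characteristic polynomial (x - 1)^2 and minimal polynomial (x - 1)^2. Computing further, both have invariant factors (x - 1)^2. Hence A and B are similar.

Yes.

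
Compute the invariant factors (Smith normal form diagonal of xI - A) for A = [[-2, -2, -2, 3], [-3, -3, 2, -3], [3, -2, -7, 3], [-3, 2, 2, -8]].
x + 5, x + 5, (x + 5)^2

The Jordan structure of A has elementary divisors (x + 5)^2, (x + 5), (x + 5). Arranging the block sizes at each eigenvalue in decreasing order and taking row products gives the invariant factors.

Invariant factors (smallest first, each dividing the next): x + 5, x + 5, (x + 5)^2.

Check: the last factor (x + 5)^2 is the minimal polynomial, and the product (x + 5)^4 is the characteristic polynomial.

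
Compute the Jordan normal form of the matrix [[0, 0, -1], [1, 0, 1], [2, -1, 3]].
The characteristic polynomial is det(xI - A) = (x - 1)^3, so the eigenvalues are 1 (algebraic multiplicity 3).

For λ = 1: rank(A - I) = 2, rank((A - I)^2) = 1, rank((A - I)^3) = 0. The eigenspace has dimension 3 - 2 = 1, so there is 1 Jordan block; the rank sequence gives block sizes [3].

Assembling the blocks gives the Jordan form J above.

J = [[1, 1, 0], [0, 1, 1], [0, 0, 1]]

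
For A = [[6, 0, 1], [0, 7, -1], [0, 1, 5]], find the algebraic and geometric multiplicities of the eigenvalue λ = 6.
The characteristic polynomial is (x - 6)^3, so the factor x - 6 appears with exponent 3: the algebraic multiplicity is 3.

rank(A - 6I) = 2, so the eigenspace has dimension 3 - 2 = 1: the geometric multiplicity is 1.

Since 1 < 3, A is not diagonalizable.

algebraic multiplicity 3, geometric multiplicity 1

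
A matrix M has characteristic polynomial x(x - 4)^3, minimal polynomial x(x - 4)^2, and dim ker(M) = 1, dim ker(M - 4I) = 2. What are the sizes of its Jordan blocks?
Jordan blocks: (0, 1), (4, 2), (4, 1)

λ = 0: algebraic multiplicity 1 (exponent in χ_M), largest block size 1 (exponent in m_M), 1 block (geometric multiplicity). This forces block sizes [1].
λ = 4: algebraic multiplicity 3 (exponent in χ_M), largest block size 2 (exponent in m_M), 2 blocks (geometric multiplicity). These force block sizes [2, 1].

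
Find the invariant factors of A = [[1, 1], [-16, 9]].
(x - 5)^2

The Jordan structure of A has elementary divisors (x - 5)^2. Arranging the block sizes at each eigenvalue in decreasing order and taking row products gives the invariant factors.

Invariant factors (smallest first, each dividing the next): (x - 5)^2.

Check: the last factor (x - 5)^2 is the minimal polynomial, and the product (x - 5)^2 is the characteristic polynomial.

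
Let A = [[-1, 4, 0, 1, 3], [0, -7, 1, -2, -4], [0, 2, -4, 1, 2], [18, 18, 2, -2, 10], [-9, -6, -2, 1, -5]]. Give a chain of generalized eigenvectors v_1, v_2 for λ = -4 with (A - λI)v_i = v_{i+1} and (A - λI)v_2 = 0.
v_1 = [[0, 0, 0, -2, 1]]^T, v_2 = [[1, 0, 0, 6, -3]]^T

We seek v_1 ∈ ker((A + 4I)^2) \ ker(A + 4I), then set v_{i+1} = (A + 4I) v_i.

One such chain is v_1 = [[0, 0, 0, -2, 1]]^T, v_2 = [[1, 0, 0, 6, -3]]^T. Check: (A + 4I) v_2 = [[0, 0, 0, 0, 0]]^T = 0.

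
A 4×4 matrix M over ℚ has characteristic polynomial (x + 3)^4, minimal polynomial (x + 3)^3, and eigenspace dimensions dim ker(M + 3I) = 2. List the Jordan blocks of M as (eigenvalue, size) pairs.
Jordan blocks: (-3, 3), (-3, 1)

λ = -3: algebraic multiplicity 4 (exponent in χ_M), largest block size 3 (exponent in m_M), 2 blocks (geometric multiplicity). These force block sizes [3, 1].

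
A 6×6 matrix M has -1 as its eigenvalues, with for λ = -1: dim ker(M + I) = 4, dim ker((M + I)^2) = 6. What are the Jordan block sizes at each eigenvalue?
Jordan blocks: (-1, 2), (-1, 2), (-1, 1), (-1, 1)

λ = -1: successive nullity increments [4, 2] count blocks of size ≥ k; block sizes are [2, 2, 1, 1].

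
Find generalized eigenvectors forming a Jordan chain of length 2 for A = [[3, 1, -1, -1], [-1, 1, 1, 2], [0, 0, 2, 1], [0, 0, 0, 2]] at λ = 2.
v_1 = [[0, 1, 0, 0]]^T, v_2 = [[1, -1, 0, 0]]^T

We seek v_1 ∈ ker((A - 2I)^2) \ ker(A - 2I), then set v_{i+1} = (A - 2I) v_i.

One such chain is v_1 = [[0, 1, 0, 0]]^T, v_2 = [[1, -1, 0, 0]]^T. Check: (A - 2I) v_2 = [[0, 0, 0, 0]]^T = 0.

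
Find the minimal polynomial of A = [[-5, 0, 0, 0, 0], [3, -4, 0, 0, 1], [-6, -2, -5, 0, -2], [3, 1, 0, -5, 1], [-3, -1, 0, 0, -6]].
The characteristic polynomial factors as (x + 5)^5. The minimal polynomial is ∏(x - λ)^{k_λ} where k_λ is the size of the largest Jordan block at λ.

For λ = -5: rank(A + 5I) = 1, and the largest Jordan block has size 2 (the smallest k with rank((A + 5I)^k) = rank((A + 5I)^(k+1))).

So m_A(x) = (x + 5)^2.

m_A(x) = (x + 5)^2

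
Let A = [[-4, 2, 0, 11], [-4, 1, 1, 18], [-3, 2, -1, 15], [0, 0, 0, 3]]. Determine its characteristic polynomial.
χ_A(x) = (x - 3)(x + 1)^2(x + 2)

xI - A = [[x + 4, -2, 0, -11], [4, x - 1, -1, -18], [3, -2, x + 1, -15], [0, 0, 0, x - 3]].

Expanding det(xI - A) along the first row:
det(xI - A) = + (x + 4)·det([[x - 1, -1, -18], [-2, x + 1, -15], [0, 0, x - 3]]) - (-2)·det([[4, -1, -18], [3, x + 1, -15], [0, 0, x - 3]]) + (0)·det([[4, x - 1, -18], [3, -2, -15], [0, 0, x - 3]]) - (-11)·det([[4, x - 1, -1], [3, -2, x + 1], [0, 0, 0]]).

Evaluating gives χ_A(x) = x^4 + x^3 - 7x^2 - 13x - 6 = (x - 3)(x + 1)^2(x + 2).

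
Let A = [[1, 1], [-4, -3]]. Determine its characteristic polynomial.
xI - A = [[x - 1, -1], [4, x + 3]].

Expanding det(xI - A) along the first row:
det(xI - A) = + (x - 1)·det([[x + 3]]) - (-1)·det([[4]]).

Evaluating gives χ_A(x) = x^2 + 2x + 1 = (x + 1)^2.

χ_A(x) = (x + 1)^2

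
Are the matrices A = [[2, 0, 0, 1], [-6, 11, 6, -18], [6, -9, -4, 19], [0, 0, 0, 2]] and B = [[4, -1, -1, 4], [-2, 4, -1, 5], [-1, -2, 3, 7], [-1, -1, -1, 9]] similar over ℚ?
No.

trace(A) = 11 but trace(B) = 20. The trace is a similarity invariant, so A and B are not similar.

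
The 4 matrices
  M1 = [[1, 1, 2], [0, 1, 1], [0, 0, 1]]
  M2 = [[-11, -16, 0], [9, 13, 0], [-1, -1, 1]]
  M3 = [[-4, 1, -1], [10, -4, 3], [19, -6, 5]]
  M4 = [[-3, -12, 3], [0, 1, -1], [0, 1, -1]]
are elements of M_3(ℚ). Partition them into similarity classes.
3 classes: {M1, M2}, {M3}, {M4}

Characteristic polynomials: χ_{M1} = (x - 1)^3, χ_{M2} = (x - 1)^3, χ_{M3} = (x + 1)^3, χ_{M4} = x^2(x + 3).

{M1, M2}: invariant factors (x - 1)^3.

{M3}: invariant factors (x + 1)^3.

{M4}: invariant factors x^2(x + 3).

Matrices are similar if and only if their invariant-factor lists agree; the partition into similarity classes is {M1, M2}, {M3}, {M4}.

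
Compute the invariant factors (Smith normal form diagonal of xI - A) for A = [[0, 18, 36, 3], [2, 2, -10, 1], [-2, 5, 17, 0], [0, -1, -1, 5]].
The Jordan structure of A has elementary divisors (x - 6)^3, (x - 6). Arranging the block sizes at each eigenvalue in decreasing order and taking row products gives the invariant factors.

Invariant factors (smallest first, each dividing the next): x - 6, (x - 6)^3.

Check: the last factor (x - 6)^3 is the minimal polynomial, and the product (x - 6)^4 is the characteristic polynomial.

x - 6, (x - 6)^3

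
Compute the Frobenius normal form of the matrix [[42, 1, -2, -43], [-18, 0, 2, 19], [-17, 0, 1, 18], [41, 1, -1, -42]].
R = [[0, 0, 0, 0], [1, 0, 0, -24], [0, 1, 0, 18], [0, 0, 1, 1]]

The invariant factors of A (the non-unit diagonal entries of the Smith normal form of xI - A over ℚ[x]) are x(x - 4)(x^2 + 3x - 6), each dividing the next. The characteristic polynomial is their product, x(x - 4)(x^2 + 3x - 6).

The rational canonical form is the block-diagonal matrix of companion matrices C(f_i):
R = [[0, 0, 0, 0], [1, 0, 0, -24], [0, 1, 0, 18], [0, 0, 1, 1]].

Note the characteristic polynomial does not split into linear factors over ℚ, so A has no Jordan form over ℚ; the rational canonical form exists over any field.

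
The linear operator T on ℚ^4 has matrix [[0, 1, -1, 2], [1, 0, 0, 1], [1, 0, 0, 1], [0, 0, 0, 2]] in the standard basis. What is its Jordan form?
J = [[0, 1, 0, 0], [0, 0, 1, 0], [0, 0, 0, 0], [0, 0, 0, 2]]

The characteristic polynomial is det(xI - A) = x^3(x - 2), so the eigenvalues are 0 (algebraic multiplicity 3), 2 (algebraic multiplicity 1).

For λ = 0: rank(A) = 3, rank(A^2) = 2, rank(A^3) = 1. The eigenspace has dimension 4 - 3 = 1, so there is 1 Jordan block; the rank sequence gives block sizes [3].

For λ = 2: algebraic multiplicity 1 gives one 1×1 block.

Assembling the blocks gives the Jordan form J above.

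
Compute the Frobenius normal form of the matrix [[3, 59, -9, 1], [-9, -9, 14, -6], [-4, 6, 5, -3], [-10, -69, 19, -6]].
R = [[0, 0, 0, 0], [1, 0, 0, -15], [0, 1, 0, -13], [0, 0, 1, -7]]

The invariant factors of A (the non-unit diagonal entries of the Smith normal form of xI - A over ℚ[x]) are x(x + 5)(x^2 + 2x + 3), each dividing the next. The characteristic polynomial is their product, x(x + 5)(x^2 + 2x + 3).

The rational canonical form is the block-diagonal matrix of companion matrices C(f_i):
R = [[0, 0, 0, 0], [1, 0, 0, -15], [0, 1, 0, -13], [0, 0, 1, -7]].

Note the characteristic polynomial does not split into linear factors over ℚ, so A has no Jordan form over ℚ; the rational canonical form exists over any field.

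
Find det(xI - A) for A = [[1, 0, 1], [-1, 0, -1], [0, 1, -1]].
xI - A = [[x - 1, 0, -1], [1, x, 1], [0, -1, x + 1]].

Expanding det(xI - A) along the first row:
det(xI - A) = + (x - 1)·det([[x, 1], [-1, x + 1]]) - (0)·det([[1, 1], [0, x + 1]]) + (-1)·det([[1, x], [0, -1]]).

Evaluating gives χ_A(x) = x^3.

χ_A(x) = x^3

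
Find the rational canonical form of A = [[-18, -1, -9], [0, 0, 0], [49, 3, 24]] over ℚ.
The invariant factors of A (the non-unit diagonal entries of the Smith normal form of xI - A over ℚ[x]) are x(x - 3)^2, each dividing the next. The characteristic polynomial is their product, x(x - 3)^2.

The rational canonical form is the block-diagonal matrix of companion matrices C(f_i):
R = [[0, 0, 0], [1, 0, -9], [0, 1, 6]].

R = [[0, 0, 0], [1, 0, -9], [0, 1, 6]]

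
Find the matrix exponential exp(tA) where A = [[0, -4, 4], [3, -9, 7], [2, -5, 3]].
A has Jordan form J = [[-2, 1, 0], [0, -2, 1], [0, 0, -2]] with A = PJP^{-1}, so e^{tA} = P e^{tJ} P^{-1}.

For a Jordan block J_k(λ), e^{tJ_k(λ)} = e^{λt} · (I + tN + t^2 N^2/2! + ... + t^{k-1} N^{k-1}/(k-1)!) where N is the nilpotent superdiagonal part.

Assembling the blocks and conjugating back gives the entries of e^{tA} as shown above.

e^{tA} = [[(2*t + 1)*e^{-2*t}, -4*t*e^{-2*t}, 4*t*e^{-2*t}], [t*(6 - t)*e^{-2*t}/2, (t^2 - 7*t + 1)*e^{-2*t}, t*(7 - t)*e^{-2*t}], [t*(4 - t)*e^{-2*t}/2, t*(t - 5)*e^{-2*t}, (-t^2 + 5*t + 1)*e^{-2*t}]]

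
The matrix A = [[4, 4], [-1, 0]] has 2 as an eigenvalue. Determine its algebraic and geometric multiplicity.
algebraic multiplicity 2, geometric multiplicity 1

The characteristic polynomial is (x - 2)^2, so the factor x - 2 appears with exponent 2: the algebraic multiplicity is 2.

rank(A - 2I) = 1, so the eigenspace has dimension 2 - 1 = 1: the geometric multiplicity is 1.

Since 1 < 2, A is not diagonalizable.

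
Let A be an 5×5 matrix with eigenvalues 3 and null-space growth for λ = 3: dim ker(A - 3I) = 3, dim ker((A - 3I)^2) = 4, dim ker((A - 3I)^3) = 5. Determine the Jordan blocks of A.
λ = 3: successive nullity increments [3, 1, 1] count blocks of size ≥ k; block sizes are [3, 1, 1].

Jordan blocks: (3, 3), (3, 1), (3, 1)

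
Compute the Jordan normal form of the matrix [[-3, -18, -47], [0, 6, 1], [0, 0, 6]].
J = [[-3, 0, 0], [0, 6, 1], [0, 0, 6]]

The characteristic polynomial is det(xI - A) = (x - 6)^2(x + 3), so the eigenvalues are -3 (algebraic multiplicity 1), 6 (algebraic multiplicity 2).

For λ = -3: algebraic multiplicity 1 gives one 1×1 block.

For λ = 6: rank(A - 6I) = 2, rank((A - 6I)^2) = 1. The eigenspace has dimension 3 - 2 = 1, so there is 1 Jordan block; the rank sequence gives block sizes [2].

Assembling the blocks gives the Jordan form J above.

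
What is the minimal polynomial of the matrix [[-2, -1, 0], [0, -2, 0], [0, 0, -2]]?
The characteristic polynomial factors as (x + 2)^3. The minimal polynomial is ∏(x - λ)^{k_λ} where k_λ is the size of the largest Jordan block at λ.

For λ = -2: rank(A + 2I) = 1, and the largest Jordan block has size 2 (the smallest k with rank((A + 2I)^k) = rank((A + 2I)^(k+1))).

So m_A(x) = (x + 2)^2.

m_A(x) = (x + 2)^2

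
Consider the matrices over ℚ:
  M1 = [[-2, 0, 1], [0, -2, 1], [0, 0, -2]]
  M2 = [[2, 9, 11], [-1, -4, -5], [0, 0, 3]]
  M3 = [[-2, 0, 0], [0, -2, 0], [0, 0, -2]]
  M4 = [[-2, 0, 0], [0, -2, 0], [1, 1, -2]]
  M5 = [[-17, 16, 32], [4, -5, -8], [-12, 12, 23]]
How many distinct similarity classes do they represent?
4 classes: {M1, M4}, {M2}, {M3}, {M5}

Characteristic polynomials: χ_{M1} = (x + 2)^3, χ_{M2} = (x - 3)(x + 1)^2, χ_{M3} = (x + 2)^3, χ_{M4} = (x + 2)^3, χ_{M5} = (x - 3)(x + 1)^2.

{M1, M4}: invariant factors x + 2, (x + 2)^2.

{M2}: invariant factors (x - 3)(x + 1)^2.

{M3}: invariant factors x + 2, x + 2, x + 2.

{M5}: invariant factors x + 1, (x - 3)(x + 1).

Matrices are similar if and only if their invariant-factor lists agree; the partition into similarity classes is {M1, M4}, {M2}, {M3}, {M5}.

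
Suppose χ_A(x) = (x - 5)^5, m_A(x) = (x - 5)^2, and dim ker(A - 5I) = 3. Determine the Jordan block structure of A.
λ = 5: algebraic multiplicity 5 (exponent in χ_A), largest block size 2 (exponent in m_A), 3 blocks (geometric multiplicity). These force block sizes [2, 2, 1].

Jordan blocks: (5, 2), (5, 2), (5, 1)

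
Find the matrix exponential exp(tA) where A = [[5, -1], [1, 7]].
A has Jordan form J = [[6, 1], [0, 6]] with A = PJP^{-1}, so e^{tA} = P e^{tJ} P^{-1}.

For a Jordan block J_k(λ), e^{tJ_k(λ)} = e^{λt} · (I + tN + t^2 N^2/2! + ... + t^{k-1} N^{k-1}/(k-1)!) where N is the nilpotent superdiagonal part.

Assembling the blocks and conjugating back gives the entries of e^{tA} as shown above.

e^{tA} = [[(1 - t)*e^{6*t}, -t*e^{6*t}], [t*e^{6*t}, (t + 1)*e^{6*t}]]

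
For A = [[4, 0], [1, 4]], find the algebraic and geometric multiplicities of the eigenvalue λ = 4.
algebraic multiplicity 2, geometric multiplicity 1

The characteristic polynomial is (x - 4)^2, so the factor x - 4 appears with exponent 2: the algebraic multiplicity is 2.

rank(A - 4I) = 1, so the eigenspace has dimension 2 - 1 = 1: the geometric multiplicity is 1.

Since 1 < 2, A is not diagonalizable.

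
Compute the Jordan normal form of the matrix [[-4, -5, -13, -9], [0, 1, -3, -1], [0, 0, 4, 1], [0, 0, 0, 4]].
The characteristic polynomial is det(xI - A) = (x - 4)^2(x - 1)(x + 4), so the eigenvalues are -4 (algebraic multiplicity 1), 1 (algebraic multiplicity 1), 4 (algebraic multiplicity 2).

For λ = -4: algebraic multiplicity 1 gives one 1×1 block.

For λ = 1: algebraic multiplicity 1 gives one 1×1 block.

For λ = 4: rank(A - 4I) = 3, rank((A - 4I)^2) = 2. The eigenspace has dimension 4 - 3 = 1, so there is 1 Jordan block; the rank sequence gives block sizes [2].

Assembling the blocks gives the Jordan form J above.

J = [[-4, 0, 0, 0], [0, 1, 0, 0], [0, 0, 4, 1], [0, 0, 0, 4]]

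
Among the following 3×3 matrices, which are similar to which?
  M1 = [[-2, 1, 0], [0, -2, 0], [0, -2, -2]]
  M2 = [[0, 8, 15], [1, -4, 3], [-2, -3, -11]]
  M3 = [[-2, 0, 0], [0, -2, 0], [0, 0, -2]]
3 classes: {M1}, {M2}, {M3}

Characteristic polynomials: χ_{M1} = (x + 2)^3, χ_{M2} = (x + 5)^3, χ_{M3} = (x + 2)^3.

{M1}: invariant factors x + 2, (x + 2)^2.

{M2}: invariant factors (x + 5)^3.

{M3}: invariant factors x + 2, x + 2, x + 2.

Matrices are similar if and only if their invariant-factor lists agree; the partition into similarity classes is {M1}, {M2}, {M3}.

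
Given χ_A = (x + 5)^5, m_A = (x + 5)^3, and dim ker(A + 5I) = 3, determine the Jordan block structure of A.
Jordan blocks: (-5, 3), (-5, 1), (-5, 1)

λ = -5: algebraic multiplicity 5 (exponent in χ_A), largest block size 3 (exponent in m_A), 3 blocks (geometric multiplicity). These force block sizes [3, 1, 1].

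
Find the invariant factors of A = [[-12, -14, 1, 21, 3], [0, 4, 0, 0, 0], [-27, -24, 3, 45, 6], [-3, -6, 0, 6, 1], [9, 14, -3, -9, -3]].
The Jordan structure of A has elementary divisors (x + 3)^2, x^2, (x - 4). Arranging the block sizes at each eigenvalue in decreasing order and taking row products gives the invariant factors.

Invariant factors (smallest first, each dividing the next): x^2(x - 4)(x + 3)^2.

Check: the last factor x^2(x - 4)(x + 3)^2 is the minimal polynomial, and the product x^2(x - 4)(x + 3)^2 is the characteristic polynomial.

x^2(x - 4)(x + 3)^2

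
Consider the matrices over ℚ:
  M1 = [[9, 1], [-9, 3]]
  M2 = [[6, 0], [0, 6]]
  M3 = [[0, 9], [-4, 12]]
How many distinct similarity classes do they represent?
2 classes: {M1, M3}, {M2}

Characteristic polynomials: χ_{M1} = (x - 6)^2, χ_{M2} = (x - 6)^2, χ_{M3} = (x - 6)^2.

{M1, M3}: invariant factors (x - 6)^2.

{M2}: invariant factors x - 6, x - 6.

Matrices are similar if and only if their invariant-factor lists agree; the partition into similarity classes is {M1, M3}, {M2}.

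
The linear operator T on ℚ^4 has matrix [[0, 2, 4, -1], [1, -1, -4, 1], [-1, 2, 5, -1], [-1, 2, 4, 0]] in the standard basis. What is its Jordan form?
The characteristic polynomial is det(xI - A) = (x - 1)^4, so the eigenvalues are 1 (algebraic multiplicity 4).

For λ = 1: rank(A - I) = 1, rank((A - I)^2) = 0. The eigenspace has dimension 4 - 1 = 3, so there are 3 Jordan blocks; the rank sequence gives block sizes [2, 1, 1].

Assembling the blocks gives the Jordan form J above.

J = [[1, 1, 0, 0], [0, 1, 0, 0], [0, 0, 1, 0], [0, 0, 0, 1]]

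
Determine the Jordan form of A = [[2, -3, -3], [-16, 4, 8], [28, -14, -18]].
J = [[-4, 1, 0], [0, -4, 0], [0, 0, -4]]

The characteristic polynomial is det(xI - A) = (x + 4)^3, so the eigenvalues are -4 (algebraic multiplicity 3).

For λ = -4: rank(A + 4I) = 1, rank((A + 4I)^2) = 0. The eigenspace has dimension 3 - 1 = 2, so there are 2 Jordan blocks; the rank sequence gives block sizes [2, 1].

Assembling the blocks gives the Jordan form J above.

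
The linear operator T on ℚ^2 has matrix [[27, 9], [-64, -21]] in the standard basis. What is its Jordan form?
The characteristic polynomial is det(xI - A) = (x - 3)^2, so the eigenvalues are 3 (algebraic multiplicity 2).

For λ = 3: rank(A - 3I) = 1, rank((A - 3I)^2) = 0. The eigenspace has dimension 2 - 1 = 1, so there is 1 Jordan block; the rank sequence gives block sizes [2].

Assembling the blocks gives the Jordan form J above.

J = [[3, 1], [0, 3]]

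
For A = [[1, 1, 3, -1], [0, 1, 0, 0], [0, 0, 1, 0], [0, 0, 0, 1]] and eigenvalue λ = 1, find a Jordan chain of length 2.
v_1 = [[0, 1, 0, 0]]^T, v_2 = [[1, 0, 0, 0]]^T

We seek v_1 ∈ ker((A - I)^2) \ ker(A - I), then set v_{i+1} = (A - I) v_i.

One such chain is v_1 = [[0, 1, 0, 0]]^T, v_2 = [[1, 0, 0, 0]]^T. Check: (A - I) v_2 = [[0, 0, 0, 0]]^T = 0.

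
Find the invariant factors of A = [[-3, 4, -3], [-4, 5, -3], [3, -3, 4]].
The Jordan structure of A has elementary divisors (x - 1)^2, (x - 4). Arranging the block sizes at each eigenvalue in decreasing order and taking row products gives the invariant factors.

Invariant factors (smallest first, each dividing the next): (x - 4)(x - 1)^2.

Check: the last factor (x - 4)(x - 1)^2 is the minimal polynomial, and the product (x - 4)(x - 1)^2 is the characteristic polynomial.

(x - 4)(x - 1)^2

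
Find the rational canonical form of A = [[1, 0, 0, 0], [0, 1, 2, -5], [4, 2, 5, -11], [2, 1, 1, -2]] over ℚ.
R = [[1, 0, 0, 0], [0, 0, 0, 2], [0, 1, 0, -5], [0, 0, 1, 4]]

The invariant factors of A (the non-unit diagonal entries of the Smith normal form of xI - A over ℚ[x]) are x - 1, (x - 2)(x - 1)^2, each dividing the next. The characteristic polynomial is their product, (x - 2)(x - 1)^3.

The rational canonical form is the block-diagonal matrix of companion matrices C(f_i):
R = [[1, 0, 0, 0], [0, 0, 0, 2], [0, 1, 0, -5], [0, 0, 1, 4]].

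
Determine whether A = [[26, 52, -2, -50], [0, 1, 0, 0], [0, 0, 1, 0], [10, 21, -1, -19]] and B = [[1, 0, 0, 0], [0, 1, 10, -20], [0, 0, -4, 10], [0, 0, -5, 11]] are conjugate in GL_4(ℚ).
Both have characteristic polynomial (x - 6)(x - 1)^3, but the minimal polynomial of A is (x - 6)(x - 1)^2 while the minimal polynomial of B is (x - 6)(x - 1). The minimal polynomial is a similarity invariant, so A and B are not similar.

No.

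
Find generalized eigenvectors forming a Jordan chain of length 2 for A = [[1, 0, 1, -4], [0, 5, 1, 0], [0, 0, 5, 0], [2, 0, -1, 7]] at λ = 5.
We seek v_1 ∈ ker((A - 5I)^2) \ ker(A - 5I), then set v_{i+1} = (A - 5I) v_i.

One such chain is v_1 = [[1, 1, 1, -1]]^T, v_2 = [[1, 1, 0, -1]]^T. Check: (A - 5I) v_2 = [[0, 0, 0, 0]]^T = 0.

v_1 = [[1, 1, 1, -1]]^T, v_2 = [[1, 1, 0, -1]]^T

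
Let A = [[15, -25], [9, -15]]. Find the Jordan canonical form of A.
J = [[0, 1], [0, 0]]

The characteristic polynomial is det(xI - A) = x^2, so the eigenvalues are 0 (algebraic multiplicity 2).

For λ = 0: rank(A) = 1, rank(A^2) = 0. The eigenspace has dimension 2 - 1 = 1, so there is 1 Jordan block; the rank sequence gives block sizes [2].

Assembling the blocks gives the Jordan form J above.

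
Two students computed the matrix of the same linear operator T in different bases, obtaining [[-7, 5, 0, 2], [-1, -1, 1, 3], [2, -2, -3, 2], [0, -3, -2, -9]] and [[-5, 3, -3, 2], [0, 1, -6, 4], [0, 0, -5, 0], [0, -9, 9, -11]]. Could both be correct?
Both have characteristic polynomial (x + 5)^4, but the minimal polynomial of A is (x + 5)^3 while the minimal polynomial of B is (x + 5)^2. The minimal polynomial is a similarity invariant, so A and B are not similar.

No.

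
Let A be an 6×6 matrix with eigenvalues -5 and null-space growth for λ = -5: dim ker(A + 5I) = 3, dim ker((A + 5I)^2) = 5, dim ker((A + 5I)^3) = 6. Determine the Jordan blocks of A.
Jordan blocks: (-5, 3), (-5, 2), (-5, 1)

λ = -5: successive nullity increments [3, 2, 1] count blocks of size ≥ k; block sizes are [3, 2, 1].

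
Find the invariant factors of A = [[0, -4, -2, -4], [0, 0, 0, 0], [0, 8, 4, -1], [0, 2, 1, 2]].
The Jordan structure of A has elementary divisors x, x, (x - 3)^2. Arranging the block sizes at each eigenvalue in decreasing order and taking row products gives the invariant factors.

Invariant factors (smallest first, each dividing the next): x, x(x - 3)^2.

Check: the last factor x(x - 3)^2 is the minimal polynomial, and the product x^2(x - 3)^2 is the characteristic polynomial.

x, x(x - 3)^2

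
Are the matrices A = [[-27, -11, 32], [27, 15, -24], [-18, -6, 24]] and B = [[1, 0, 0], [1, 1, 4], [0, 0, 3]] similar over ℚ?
No.

trace(A) = 12 but trace(B) = 5. The trace is a similarity invariant, so A and B are not similar.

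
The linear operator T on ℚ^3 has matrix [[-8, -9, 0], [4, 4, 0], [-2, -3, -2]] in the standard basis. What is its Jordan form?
J = [[-2, 1, 0], [0, -2, 0], [0, 0, -2]]

The characteristic polynomial is det(xI - A) = (x + 2)^3, so the eigenvalues are -2 (algebraic multiplicity 3).

For λ = -2: rank(A + 2I) = 1, rank((A + 2I)^2) = 0. The eigenspace has dimension 3 - 1 = 2, so there are 2 Jordan blocks; the rank sequence gives block sizes [2, 1].

Assembling the blocks gives the Jordan form J above.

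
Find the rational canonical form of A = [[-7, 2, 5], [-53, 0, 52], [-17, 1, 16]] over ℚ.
The invariant factors of A (the non-unit diagonal entries of the Smith normal form of xI - A over ℚ[x]) are (x - 3)^3, each dividing the next. The characteristic polynomial is their product, (x - 3)^3.

The rational canonical form is the block-diagonal matrix of companion matrices C(f_i):
R = [[0, 0, 27], [1, 0, -27], [0, 1, 9]].

R = [[0, 0, 27], [1, 0, -27], [0, 1, 9]]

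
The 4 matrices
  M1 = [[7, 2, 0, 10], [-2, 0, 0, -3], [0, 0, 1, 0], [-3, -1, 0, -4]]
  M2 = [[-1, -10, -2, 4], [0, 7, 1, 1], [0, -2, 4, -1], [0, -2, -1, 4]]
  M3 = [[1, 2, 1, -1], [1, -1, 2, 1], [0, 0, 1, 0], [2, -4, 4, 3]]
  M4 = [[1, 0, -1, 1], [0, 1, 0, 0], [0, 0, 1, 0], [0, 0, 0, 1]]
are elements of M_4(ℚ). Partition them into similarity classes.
Characteristic polynomials: χ_{M1} = (x - 1)^4, χ_{M2} = (x - 5)^3(x + 1), χ_{M3} = (x - 1)^4, χ_{M4} = (x - 1)^4.

{M1, M3}: invariant factors x - 1, (x - 1)^3.

{M2}: invariant factors x - 5, (x - 5)^2(x + 1).

{M4}: invariant factors x - 1, x - 1, (x - 1)^2.

Matrices are similar if and only if their invariant-factor lists agree; the partition into similarity classes is {M1, M3}, {M2}, {M4}.

3 classes: {M1, M3}, {M2}, {M4}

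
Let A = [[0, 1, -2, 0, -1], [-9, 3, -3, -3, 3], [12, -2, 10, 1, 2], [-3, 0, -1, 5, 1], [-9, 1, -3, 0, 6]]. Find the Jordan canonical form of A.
The characteristic polynomial is det(xI - A) = (x - 6)^3(x - 3)^2, so the eigenvalues are 3 (algebraic multiplicity 2), 6 (algebraic multiplicity 3).

For λ = 3: rank(A - 3I) = 4, rank((A - 3I)^2) = 3. The eigenspace has dimension 5 - 4 = 1, so there is 1 Jordan block; the rank sequence gives block sizes [2].

For λ = 6: rank(A - 6I) = 4, rank((A - 6I)^2) = 3, rank((A - 6I)^3) = 2. The eigenspace has dimension 5 - 4 = 1, so there is 1 Jordan block; the rank sequence gives block sizes [3].

Assembling the blocks gives the Jordan form J above.

J = [[3, 1, 0, 0, 0], [0, 3, 0, 0, 0], [0, 0, 6, 1, 0], [0, 0, 0, 6, 1], [0, 0, 0, 0, 6]]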